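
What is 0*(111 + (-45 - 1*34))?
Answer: 0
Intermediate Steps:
0*(111 + (-45 - 1*34)) = 0*(111 + (-45 - 34)) = 0*(111 - 79) = 0*32 = 0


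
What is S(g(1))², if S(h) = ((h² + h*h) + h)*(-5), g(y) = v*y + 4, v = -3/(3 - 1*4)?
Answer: 275625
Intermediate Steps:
v = 3 (v = -3/(3 - 4) = -3/(-1) = -3*(-1) = 3)
g(y) = 4 + 3*y (g(y) = 3*y + 4 = 4 + 3*y)
S(h) = -10*h² - 5*h (S(h) = ((h² + h²) + h)*(-5) = (2*h² + h)*(-5) = (h + 2*h²)*(-5) = -10*h² - 5*h)
S(g(1))² = (-5*(4 + 3*1)*(1 + 2*(4 + 3*1)))² = (-5*(4 + 3)*(1 + 2*(4 + 3)))² = (-5*7*(1 + 2*7))² = (-5*7*(1 + 14))² = (-5*7*15)² = (-525)² = 275625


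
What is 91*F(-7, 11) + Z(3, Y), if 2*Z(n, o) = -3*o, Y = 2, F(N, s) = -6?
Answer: -549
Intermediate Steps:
Z(n, o) = -3*o/2 (Z(n, o) = (-3*o)/2 = -3*o/2)
91*F(-7, 11) + Z(3, Y) = 91*(-6) - 3/2*2 = -546 - 3 = -549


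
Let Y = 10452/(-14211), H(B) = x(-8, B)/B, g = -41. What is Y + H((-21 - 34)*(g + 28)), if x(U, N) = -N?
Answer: -8221/4737 ≈ -1.7355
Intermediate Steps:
H(B) = -1 (H(B) = (-B)/B = -1)
Y = -3484/4737 (Y = 10452*(-1/14211) = -3484/4737 ≈ -0.73549)
Y + H((-21 - 34)*(g + 28)) = -3484/4737 - 1 = -8221/4737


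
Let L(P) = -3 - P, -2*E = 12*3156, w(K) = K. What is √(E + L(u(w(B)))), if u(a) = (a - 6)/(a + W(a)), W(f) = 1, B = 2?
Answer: I*√170439/3 ≈ 137.61*I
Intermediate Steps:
E = -18936 (E = -6*3156 = -½*37872 = -18936)
u(a) = (-6 + a)/(1 + a) (u(a) = (a - 6)/(a + 1) = (-6 + a)/(1 + a))
√(E + L(u(w(B)))) = √(-18936 + (-3 - (-6 + 2)/(1 + 2))) = √(-18936 + (-3 - (-4)/3)) = √(-18936 + (-3 - 1*(-4/3))) = √(-18936 + (-3 + 4/3)) = √(-18936 - 5/3) = √(-56813/3) = I*√170439/3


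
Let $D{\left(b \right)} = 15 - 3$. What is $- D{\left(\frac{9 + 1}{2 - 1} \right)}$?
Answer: $-12$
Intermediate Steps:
$D{\left(b \right)} = 12$ ($D{\left(b \right)} = 15 - 3 = 12$)
$- D{\left(\frac{9 + 1}{2 - 1} \right)} = \left(-1\right) 12 = -12$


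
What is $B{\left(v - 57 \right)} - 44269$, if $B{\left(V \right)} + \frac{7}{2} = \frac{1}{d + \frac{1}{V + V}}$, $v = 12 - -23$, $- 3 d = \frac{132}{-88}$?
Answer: $- \frac{1859357}{42} \approx -44270.0$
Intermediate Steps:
$d = \frac{1}{2}$ ($d = - \frac{132 \frac{1}{-88}}{3} = - \frac{132 \left(- \frac{1}{88}\right)}{3} = \left(- \frac{1}{3}\right) \left(- \frac{3}{2}\right) = \frac{1}{2} \approx 0.5$)
$v = 35$ ($v = 12 + 23 = 35$)
$B{\left(V \right)} = - \frac{7}{2} + \frac{1}{\frac{1}{2} + \frac{1}{2 V}}$ ($B{\left(V \right)} = - \frac{7}{2} + \frac{1}{\frac{1}{2} + \frac{1}{V + V}} = - \frac{7}{2} + \frac{1}{\frac{1}{2} + \frac{1}{2 V}}$)
$B{\left(v - 57 \right)} - 44269 = \frac{-7 - 3 \left(35 - 57\right)}{2 \left(1 + \left(35 - 57\right)\right)} - 44269 = \frac{-7 - -66}{2 \left(1 - 22\right)} - 44269 = \frac{-7 + 66}{2 \left(-21\right)} - 44269 = \frac{1}{2} \left(- \frac{1}{21}\right) 59 - 44269 = - \frac{59}{42} - 44269 = - \frac{1859357}{42}$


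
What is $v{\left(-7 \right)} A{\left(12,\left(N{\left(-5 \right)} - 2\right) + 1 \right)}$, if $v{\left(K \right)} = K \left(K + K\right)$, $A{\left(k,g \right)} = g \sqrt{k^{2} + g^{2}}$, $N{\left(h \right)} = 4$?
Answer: $882 \sqrt{17} \approx 3636.6$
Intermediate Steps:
$A{\left(k,g \right)} = g \sqrt{g^{2} + k^{2}}$
$v{\left(K \right)} = 2 K^{2}$ ($v{\left(K \right)} = K 2 K = 2 K^{2}$)
$v{\left(-7 \right)} A{\left(12,\left(N{\left(-5 \right)} - 2\right) + 1 \right)} = 2 \left(-7\right)^{2} \left(\left(4 - 2\right) + 1\right) \sqrt{\left(\left(4 - 2\right) + 1\right)^{2} + 12^{2}} = 2 \cdot 49 \left(2 + 1\right) \sqrt{\left(2 + 1\right)^{2} + 144} = 98 \cdot 3 \sqrt{3^{2} + 144} = 98 \cdot 3 \sqrt{9 + 144} = 98 \cdot 3 \sqrt{153} = 98 \cdot 3 \cdot 3 \sqrt{17} = 98 \cdot 9 \sqrt{17} = 882 \sqrt{17}$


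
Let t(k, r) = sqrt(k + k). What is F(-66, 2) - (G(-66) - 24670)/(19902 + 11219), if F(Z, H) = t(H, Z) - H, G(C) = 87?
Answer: 24583/31121 ≈ 0.78992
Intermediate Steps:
t(k, r) = sqrt(2)*sqrt(k) (t(k, r) = sqrt(2*k) = sqrt(2)*sqrt(k))
F(Z, H) = -H + sqrt(2)*sqrt(H) (F(Z, H) = sqrt(2)*sqrt(H) - H = -H + sqrt(2)*sqrt(H))
F(-66, 2) - (G(-66) - 24670)/(19902 + 11219) = (-1*2 + sqrt(2)*sqrt(2)) - (87 - 24670)/(19902 + 11219) = (-2 + 2) - (-24583)/31121 = 0 - (-24583)/31121 = 0 - 1*(-24583/31121) = 0 + 24583/31121 = 24583/31121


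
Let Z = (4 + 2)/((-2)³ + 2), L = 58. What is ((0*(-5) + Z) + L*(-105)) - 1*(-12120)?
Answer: 6029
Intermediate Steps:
Z = -1 (Z = 6/(-8 + 2) = 6/(-6) = 6*(-⅙) = -1)
((0*(-5) + Z) + L*(-105)) - 1*(-12120) = ((0*(-5) - 1) + 58*(-105)) - 1*(-12120) = ((0 - 1) - 6090) + 12120 = (-1 - 6090) + 12120 = -6091 + 12120 = 6029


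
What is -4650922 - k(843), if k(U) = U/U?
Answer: -4650923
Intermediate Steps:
k(U) = 1
-4650922 - k(843) = -4650922 - 1*1 = -4650922 - 1 = -4650923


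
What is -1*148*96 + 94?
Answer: -14114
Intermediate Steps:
-1*148*96 + 94 = -148*96 + 94 = -14208 + 94 = -14114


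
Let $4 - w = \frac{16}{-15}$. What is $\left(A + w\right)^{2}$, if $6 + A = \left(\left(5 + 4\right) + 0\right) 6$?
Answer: $\frac{633616}{225} \approx 2816.1$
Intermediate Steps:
$w = \frac{76}{15}$ ($w = 4 - \frac{16}{-15} = 4 - 16 \left(- \frac{1}{15}\right) = 4 - - \frac{16}{15} = 4 + \frac{16}{15} = \frac{76}{15} \approx 5.0667$)
$A = 48$ ($A = -6 + \left(\left(5 + 4\right) + 0\right) 6 = -6 + \left(9 + 0\right) 6 = -6 + 9 \cdot 6 = -6 + 54 = 48$)
$\left(A + w\right)^{2} = \left(48 + \frac{76}{15}\right)^{2} = \left(\frac{796}{15}\right)^{2} = \frac{633616}{225}$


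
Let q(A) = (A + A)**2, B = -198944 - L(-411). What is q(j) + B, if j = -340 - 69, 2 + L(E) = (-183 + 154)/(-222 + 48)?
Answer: 2821091/6 ≈ 4.7018e+5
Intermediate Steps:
L(E) = -11/6 (L(E) = -2 + (-183 + 154)/(-222 + 48) = -2 - 29/(-174) = -2 - 29*(-1/174) = -2 + 1/6 = -11/6)
B = -1193653/6 (B = -198944 - 1*(-11/6) = -198944 + 11/6 = -1193653/6 ≈ -1.9894e+5)
j = -409
q(A) = 4*A**2 (q(A) = (2*A)**2 = 4*A**2)
q(j) + B = 4*(-409)**2 - 1193653/6 = 4*167281 - 1193653/6 = 669124 - 1193653/6 = 2821091/6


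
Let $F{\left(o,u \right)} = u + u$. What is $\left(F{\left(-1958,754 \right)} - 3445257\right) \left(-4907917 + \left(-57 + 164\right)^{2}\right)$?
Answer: $16862206778532$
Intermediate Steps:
$F{\left(o,u \right)} = 2 u$
$\left(F{\left(-1958,754 \right)} - 3445257\right) \left(-4907917 + \left(-57 + 164\right)^{2}\right) = \left(2 \cdot 754 - 3445257\right) \left(-4907917 + \left(-57 + 164\right)^{2}\right) = \left(1508 - 3445257\right) \left(-4907917 + 107^{2}\right) = - 3443749 \left(-4907917 + 11449\right) = \left(-3443749\right) \left(-4896468\right) = 16862206778532$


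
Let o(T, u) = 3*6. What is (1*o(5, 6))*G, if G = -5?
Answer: -90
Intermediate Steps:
o(T, u) = 18
(1*o(5, 6))*G = (1*18)*(-5) = 18*(-5) = -90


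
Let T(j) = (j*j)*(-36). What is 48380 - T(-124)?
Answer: 601916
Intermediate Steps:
T(j) = -36*j² (T(j) = j²*(-36) = -36*j²)
48380 - T(-124) = 48380 - (-36)*(-124)² = 48380 - (-36)*15376 = 48380 - 1*(-553536) = 48380 + 553536 = 601916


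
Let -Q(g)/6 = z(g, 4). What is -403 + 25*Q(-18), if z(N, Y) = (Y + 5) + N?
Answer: 947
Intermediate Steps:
z(N, Y) = 5 + N + Y (z(N, Y) = (5 + Y) + N = 5 + N + Y)
Q(g) = -54 - 6*g (Q(g) = -6*(5 + g + 4) = -6*(9 + g) = -54 - 6*g)
-403 + 25*Q(-18) = -403 + 25*(-54 - 6*(-18)) = -403 + 25*(-54 + 108) = -403 + 25*54 = -403 + 1350 = 947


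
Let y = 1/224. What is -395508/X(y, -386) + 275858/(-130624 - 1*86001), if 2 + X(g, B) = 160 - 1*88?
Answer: -8569623056/1516375 ≈ -5651.4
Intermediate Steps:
y = 1/224 ≈ 0.0044643
X(g, B) = 70 (X(g, B) = -2 + (160 - 1*88) = -2 + (160 - 88) = -2 + 72 = 70)
-395508/X(y, -386) + 275858/(-130624 - 1*86001) = -395508/70 + 275858/(-130624 - 1*86001) = -395508*1/70 + 275858/(-130624 - 86001) = -197754/35 + 275858/(-216625) = -197754/35 + 275858*(-1/216625) = -197754/35 - 275858/216625 = -8569623056/1516375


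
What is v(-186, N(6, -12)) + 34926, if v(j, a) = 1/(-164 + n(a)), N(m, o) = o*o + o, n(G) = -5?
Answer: 5902493/169 ≈ 34926.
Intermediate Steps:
N(m, o) = o + o² (N(m, o) = o² + o = o + o²)
v(j, a) = -1/169 (v(j, a) = 1/(-164 - 5) = 1/(-169) = -1/169)
v(-186, N(6, -12)) + 34926 = -1/169 + 34926 = 5902493/169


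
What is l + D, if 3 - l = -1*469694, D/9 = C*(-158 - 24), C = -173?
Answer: 753071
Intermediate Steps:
D = 283374 (D = 9*(-173*(-158 - 24)) = 9*(-173*(-182)) = 9*31486 = 283374)
l = 469697 (l = 3 - (-1)*469694 = 3 - 1*(-469694) = 3 + 469694 = 469697)
l + D = 469697 + 283374 = 753071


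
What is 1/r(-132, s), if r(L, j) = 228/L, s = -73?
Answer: -11/19 ≈ -0.57895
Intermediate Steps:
1/r(-132, s) = 1/(228/(-132)) = 1/(228*(-1/132)) = 1/(-19/11) = -11/19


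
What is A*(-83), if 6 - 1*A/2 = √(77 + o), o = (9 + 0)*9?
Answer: -996 + 166*√158 ≈ 1090.6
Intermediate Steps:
o = 81 (o = 9*9 = 81)
A = 12 - 2*√158 (A = 12 - 2*√(77 + 81) = 12 - 2*√158 ≈ -13.140)
A*(-83) = (12 - 2*√158)*(-83) = -996 + 166*√158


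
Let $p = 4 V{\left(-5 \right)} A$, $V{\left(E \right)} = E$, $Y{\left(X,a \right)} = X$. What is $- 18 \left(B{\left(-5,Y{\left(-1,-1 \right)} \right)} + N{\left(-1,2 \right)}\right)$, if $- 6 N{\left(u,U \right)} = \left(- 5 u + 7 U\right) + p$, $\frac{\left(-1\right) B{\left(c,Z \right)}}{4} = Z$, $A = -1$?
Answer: $45$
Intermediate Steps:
$B{\left(c,Z \right)} = - 4 Z$
$p = 20$ ($p = 4 \left(-5\right) \left(-1\right) = \left(-20\right) \left(-1\right) = 20$)
$N{\left(u,U \right)} = - \frac{10}{3} - \frac{7 U}{6} + \frac{5 u}{6}$ ($N{\left(u,U \right)} = - \frac{\left(- 5 u + 7 U\right) + 20}{6} = - \frac{20 - 5 u + 7 U}{6} = - \frac{10}{3} - \frac{7 U}{6} + \frac{5 u}{6}$)
$- 18 \left(B{\left(-5,Y{\left(-1,-1 \right)} \right)} + N{\left(-1,2 \right)}\right) = - 18 \left(\left(-4\right) \left(-1\right) - \frac{13}{2}\right) = - 18 \left(4 - \frac{13}{2}\right) = \left(-18\right) \left(- \frac{5}{2}\right) = 45$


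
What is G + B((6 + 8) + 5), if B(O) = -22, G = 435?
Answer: 413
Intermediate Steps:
G + B((6 + 8) + 5) = 435 - 22 = 413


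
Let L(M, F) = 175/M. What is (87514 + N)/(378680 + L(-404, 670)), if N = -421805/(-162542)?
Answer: 2873474723386/12433369498695 ≈ 0.23111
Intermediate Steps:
N = 421805/162542 (N = -421805*(-1/162542) = 421805/162542 ≈ 2.5951)
(87514 + N)/(378680 + L(-404, 670)) = (87514 + 421805/162542)/(378680 + 175/(-404)) = 14225122393/(162542*(378680 + 175*(-1/404))) = 14225122393/(162542*(378680 - 175/404)) = 14225122393/(162542*(152986545/404)) = (14225122393/162542)*(404/152986545) = 2873474723386/12433369498695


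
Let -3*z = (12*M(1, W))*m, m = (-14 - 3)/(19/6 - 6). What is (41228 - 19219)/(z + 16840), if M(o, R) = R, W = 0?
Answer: 22009/16840 ≈ 1.3069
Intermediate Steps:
m = 6 (m = -17/(19*(⅙) - 6) = -17/(19/6 - 6) = -17/(-17/6) = -17*(-6/17) = 6)
z = 0 (z = -12*0*6/3 = -0*6 = -⅓*0 = 0)
(41228 - 19219)/(z + 16840) = (41228 - 19219)/(0 + 16840) = 22009/16840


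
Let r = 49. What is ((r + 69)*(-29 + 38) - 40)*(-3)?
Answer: -3066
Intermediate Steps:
((r + 69)*(-29 + 38) - 40)*(-3) = ((49 + 69)*(-29 + 38) - 40)*(-3) = (118*9 - 40)*(-3) = (1062 - 40)*(-3) = 1022*(-3) = -3066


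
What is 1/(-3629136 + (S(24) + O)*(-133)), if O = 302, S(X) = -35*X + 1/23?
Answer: -23/81824519 ≈ -2.8109e-7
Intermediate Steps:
S(X) = 1/23 - 35*X (S(X) = -35*X + 1/23 = 1/23 - 35*X)
1/(-3629136 + (S(24) + O)*(-133)) = 1/(-3629136 + ((1/23 - 35*24) + 302)*(-133)) = 1/(-3629136 + ((1/23 - 840) + 302)*(-133)) = 1/(-3629136 + (-19319/23 + 302)*(-133)) = 1/(-3629136 - 12373/23*(-133)) = 1/(-3629136 + 1645609/23) = 1/(-81824519/23) = -23/81824519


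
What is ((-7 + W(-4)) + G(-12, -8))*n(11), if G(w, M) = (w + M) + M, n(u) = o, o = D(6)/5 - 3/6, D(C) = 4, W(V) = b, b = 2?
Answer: -99/10 ≈ -9.9000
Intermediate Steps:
W(V) = 2
o = 3/10 (o = 4/5 - 3/6 = 4*(⅕) - 3*⅙ = ⅘ - ½ = 3/10 ≈ 0.30000)
n(u) = 3/10
G(w, M) = w + 2*M (G(w, M) = (M + w) + M = w + 2*M)
((-7 + W(-4)) + G(-12, -8))*n(11) = ((-7 + 2) + (-12 + 2*(-8)))*(3/10) = (-5 + (-12 - 16))*(3/10) = (-5 - 28)*(3/10) = -33*3/10 = -99/10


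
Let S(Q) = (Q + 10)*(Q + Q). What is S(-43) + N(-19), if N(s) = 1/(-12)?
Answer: 34055/12 ≈ 2837.9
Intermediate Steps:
N(s) = -1/12
S(Q) = 2*Q*(10 + Q) (S(Q) = (10 + Q)*(2*Q) = 2*Q*(10 + Q))
S(-43) + N(-19) = 2*(-43)*(10 - 43) - 1/12 = 2*(-43)*(-33) - 1/12 = 2838 - 1/12 = 34055/12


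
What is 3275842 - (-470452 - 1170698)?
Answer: 4916992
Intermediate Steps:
3275842 - (-470452 - 1170698) = 3275842 - 1*(-1641150) = 3275842 + 1641150 = 4916992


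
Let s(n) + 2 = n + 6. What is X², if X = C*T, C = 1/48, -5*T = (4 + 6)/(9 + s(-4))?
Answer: 1/46656 ≈ 2.1433e-5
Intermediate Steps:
s(n) = 4 + n (s(n) = -2 + (n + 6) = -2 + (6 + n) = 4 + n)
T = -2/9 (T = -(4 + 6)/(5*(9 + (4 - 4))) = -2/(9 + 0) = -2/9 ≈ -0.22222)
C = 1/48 ≈ 0.020833
X = -1/216 (X = (1/48)*(-2/9) = -1/216 ≈ -0.0046296)
X² = (-1/216)² = 1/46656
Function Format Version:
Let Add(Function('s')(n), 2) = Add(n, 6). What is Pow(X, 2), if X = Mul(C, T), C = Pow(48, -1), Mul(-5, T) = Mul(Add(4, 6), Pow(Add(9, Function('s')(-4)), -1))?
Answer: Rational(1, 46656) ≈ 2.1433e-5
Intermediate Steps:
Function('s')(n) = Add(4, n) (Function('s')(n) = Add(-2, Add(n, 6)) = Add(-2, Add(6, n)) = Add(4, n))
T = Rational(-2, 9) (T = Mul(Rational(-1, 5), Mul(Add(4, 6), Pow(Add(9, Add(4, -4)), -1))) = Mul(Rational(-1, 5), Mul(10, Pow(Add(9, 0), -1))) = Mul(Rational(-1, 5), Mul(10, Pow(9, -1))) = Mul(Rational(-1, 5), Mul(10, Rational(1, 9))) = Mul(Rational(-1, 5), Rational(10, 9)) = Rational(-2, 9) ≈ -0.22222)
C = Rational(1, 48) ≈ 0.020833
X = Rational(-1, 216) (X = Mul(Rational(1, 48), Rational(-2, 9)) = Rational(-1, 216) ≈ -0.0046296)
Pow(X, 2) = Pow(Rational(-1, 216), 2) = Rational(1, 46656)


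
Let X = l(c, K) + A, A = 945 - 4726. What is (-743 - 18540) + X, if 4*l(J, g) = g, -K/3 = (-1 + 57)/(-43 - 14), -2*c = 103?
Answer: -438202/19 ≈ -23063.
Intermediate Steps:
c = -103/2 (c = -½*103 = -103/2 ≈ -51.500)
A = -3781
K = 56/19 (K = -3*(-1 + 57)/(-43 - 14) = -168/(-57) = -168*(-1)/57 = -3*(-56/57) = 56/19 ≈ 2.9474)
l(J, g) = g/4
X = -71825/19 (X = (¼)*(56/19) - 3781 = 14/19 - 3781 = -71825/19 ≈ -3780.3)
(-743 - 18540) + X = (-743 - 18540) - 71825/19 = -19283 - 71825/19 = -438202/19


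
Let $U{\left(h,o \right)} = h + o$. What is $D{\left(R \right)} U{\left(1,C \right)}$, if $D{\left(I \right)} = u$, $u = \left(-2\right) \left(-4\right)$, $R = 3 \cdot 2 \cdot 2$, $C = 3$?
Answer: $32$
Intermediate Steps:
$R = 12$ ($R = 6 \cdot 2 = 12$)
$u = 8$
$D{\left(I \right)} = 8$
$D{\left(R \right)} U{\left(1,C \right)} = 8 \left(1 + 3\right) = 8 \cdot 4 = 32$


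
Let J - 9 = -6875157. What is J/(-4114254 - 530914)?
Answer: 1718787/1161292 ≈ 1.4801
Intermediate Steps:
J = -6875148 (J = 9 - 6875157 = -6875148)
J/(-4114254 - 530914) = -6875148/(-4114254 - 530914) = -6875148/(-4645168) = -6875148*(-1/4645168) = 1718787/1161292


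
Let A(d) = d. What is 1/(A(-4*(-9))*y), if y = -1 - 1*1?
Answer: -1/72 ≈ -0.013889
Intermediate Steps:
y = -2 (y = -1 - 1 = -2)
1/(A(-4*(-9))*y) = 1/(-4*(-9)*(-2)) = 1/(36*(-2)) = 1/(-72) = -1/72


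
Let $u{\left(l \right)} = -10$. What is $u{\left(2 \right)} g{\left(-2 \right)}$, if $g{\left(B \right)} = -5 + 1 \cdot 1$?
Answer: $40$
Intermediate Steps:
$g{\left(B \right)} = -4$ ($g{\left(B \right)} = -5 + 1 = -4$)
$u{\left(2 \right)} g{\left(-2 \right)} = \left(-10\right) \left(-4\right) = 40$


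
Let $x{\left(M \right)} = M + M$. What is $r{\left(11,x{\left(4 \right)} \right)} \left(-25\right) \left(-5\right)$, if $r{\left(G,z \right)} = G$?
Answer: $1375$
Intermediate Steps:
$x{\left(M \right)} = 2 M$
$r{\left(11,x{\left(4 \right)} \right)} \left(-25\right) \left(-5\right) = 11 \left(-25\right) \left(-5\right) = \left(-275\right) \left(-5\right) = 1375$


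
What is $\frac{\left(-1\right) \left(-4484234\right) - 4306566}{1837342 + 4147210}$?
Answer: $\frac{44417}{1496138} \approx 0.029688$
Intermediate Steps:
$\frac{\left(-1\right) \left(-4484234\right) - 4306566}{1837342 + 4147210} = \frac{4484234 - 4306566}{5984552} = 177668 \cdot \frac{1}{5984552} = \frac{44417}{1496138}$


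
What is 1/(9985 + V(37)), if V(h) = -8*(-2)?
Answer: 1/10001 ≈ 9.9990e-5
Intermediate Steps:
V(h) = 16
1/(9985 + V(37)) = 1/(9985 + 16) = 1/10001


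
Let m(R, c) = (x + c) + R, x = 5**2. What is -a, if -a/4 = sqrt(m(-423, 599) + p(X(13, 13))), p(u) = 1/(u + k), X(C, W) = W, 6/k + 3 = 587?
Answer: 4*sqrt(2902021909)/3799 ≈ 56.721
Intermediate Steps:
k = 3/292 (k = 6/(-3 + 587) = 6/584 = 6*(1/584) = 3/292 ≈ 0.010274)
x = 25
m(R, c) = 25 + R + c (m(R, c) = (25 + c) + R = 25 + R + c)
p(u) = 1/(3/292 + u) (p(u) = 1/(u + 3/292) = 1/(3/292 + u))
a = -4*sqrt(2902021909)/3799 (a = -4*sqrt((25 - 423 + 599) + 292/(3 + 292*13)) = -4*sqrt(201 + 292/(3 + 3796)) = -4*sqrt(201 + 292/3799) = -4*sqrt(2902021909)/3799 ≈ -56.721)
-a = -(-4)*sqrt(2902021909)/3799 = 4*sqrt(2902021909)/3799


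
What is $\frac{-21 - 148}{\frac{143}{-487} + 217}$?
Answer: $- \frac{82303}{105536} \approx -0.77986$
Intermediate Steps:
$\frac{-21 - 148}{\frac{143}{-487} + 217} = - \frac{169}{143 \left(- \frac{1}{487}\right) + 217} = - \frac{169}{- \frac{143}{487} + 217} = - \frac{169}{\frac{105536}{487}} = \left(-169\right) \frac{487}{105536} = - \frac{82303}{105536}$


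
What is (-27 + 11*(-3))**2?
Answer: 3600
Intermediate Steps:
(-27 + 11*(-3))**2 = (-27 - 33)**2 = (-60)**2 = 3600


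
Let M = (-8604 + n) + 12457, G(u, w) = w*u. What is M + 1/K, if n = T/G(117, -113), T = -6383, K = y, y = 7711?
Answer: 30219348329/7842087 ≈ 3853.5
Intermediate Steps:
K = 7711
G(u, w) = u*w
n = 491/1017 (n = -6383/(117*(-113)) = -6383/(-13221) = -6383*(-1/13221) = 491/1017 ≈ 0.48279)
M = 3918992/1017 (M = (-8604 + 491/1017) + 12457 = -8749777/1017 + 12457 = 3918992/1017 ≈ 3853.5)
M + 1/K = 3918992/1017 + 1/7711 = 30219348329/7842087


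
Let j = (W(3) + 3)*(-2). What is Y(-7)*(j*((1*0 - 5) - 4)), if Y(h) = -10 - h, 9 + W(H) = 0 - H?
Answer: 486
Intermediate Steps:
W(H) = -9 - H (W(H) = -9 + (0 - H) = -9 - H)
j = 18 (j = ((-9 - 1*3) + 3)*(-2) = ((-9 - 3) + 3)*(-2) = (-12 + 3)*(-2) = -9*(-2) = 18)
Y(-7)*(j*((1*0 - 5) - 4)) = (-10 - 1*(-7))*(18*((1*0 - 5) - 4)) = (-10 + 7)*(18*((0 - 5) - 4)) = -54*(-5 - 4) = -54*(-9) = -3*(-162) = 486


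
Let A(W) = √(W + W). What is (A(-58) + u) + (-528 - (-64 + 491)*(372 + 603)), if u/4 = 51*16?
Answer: -413589 + 2*I*√29 ≈ -4.1359e+5 + 10.77*I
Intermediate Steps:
u = 3264 (u = 4*(51*16) = 4*816 = 3264)
A(W) = √2*√W (A(W) = √(2*W) = √2*√W)
(A(-58) + u) + (-528 - (-64 + 491)*(372 + 603)) = (√2*√(-58) + 3264) + (-528 - (-64 + 491)*(372 + 603)) = (√2*(I*√58) + 3264) + (-528 - 427*975) = (2*I*√29 + 3264) + (-528 - 1*416325) = (3264 + 2*I*√29) + (-528 - 416325) = (3264 + 2*I*√29) - 416853 = -413589 + 2*I*√29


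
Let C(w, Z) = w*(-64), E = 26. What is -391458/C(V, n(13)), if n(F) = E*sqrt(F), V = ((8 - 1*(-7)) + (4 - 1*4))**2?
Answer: 65243/2400 ≈ 27.185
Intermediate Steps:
V = 225 (V = ((8 + 7) + (4 - 4))**2 = (15 + 0)**2 = 15**2 = 225)
n(F) = 26*sqrt(F)
C(w, Z) = -64*w
-391458/C(V, n(13)) = -391458/((-64*225)) = -391458/(-14400) = -391458*(-1/14400) = 65243/2400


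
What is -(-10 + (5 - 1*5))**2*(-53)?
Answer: 5300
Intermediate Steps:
-(-10 + (5 - 1*5))**2*(-53) = -(-10 + (5 - 5))**2*(-53) = -(-10 + 0)**2*(-53) = -(-10)**2*(-53) = -100*(-53) = -1*(-5300) = 5300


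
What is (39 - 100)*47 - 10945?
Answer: -13812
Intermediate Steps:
(39 - 100)*47 - 10945 = -61*47 - 10945 = -2867 - 10945 = -13812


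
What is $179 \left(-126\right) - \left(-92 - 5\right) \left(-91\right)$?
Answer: $-31381$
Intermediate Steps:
$179 \left(-126\right) - \left(-92 - 5\right) \left(-91\right) = -22554 - \left(-97\right) \left(-91\right) = -22554 - 8827 = -31381$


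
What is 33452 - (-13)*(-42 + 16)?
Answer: 33114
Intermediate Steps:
33452 - (-13)*(-42 + 16) = 33452 - (-13)*(-26) = 33452 - 1*338 = 33452 - 338 = 33114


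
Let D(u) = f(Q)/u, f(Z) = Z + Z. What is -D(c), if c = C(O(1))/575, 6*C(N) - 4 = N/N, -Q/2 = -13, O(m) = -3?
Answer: -35880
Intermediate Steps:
Q = 26 (Q = -2*(-13) = 26)
f(Z) = 2*Z
C(N) = ⅚ (C(N) = ⅔ + (N/N)/6 = ⅔ + (⅙)*1 = ⅔ + ⅙ = ⅚)
c = 1/690 (c = (⅚)/575 = (⅚)*(1/575) = 1/690 ≈ 0.0014493)
D(u) = 52/u (D(u) = (2*26)/u = 52/u)
-D(c) = -52/1/690 = -52*690 = -1*35880 = -35880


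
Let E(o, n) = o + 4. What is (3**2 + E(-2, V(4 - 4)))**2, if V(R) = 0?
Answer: 121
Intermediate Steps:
E(o, n) = 4 + o
(3**2 + E(-2, V(4 - 4)))**2 = (3**2 + (4 - 2))**2 = (9 + 2)**2 = 11**2 = 121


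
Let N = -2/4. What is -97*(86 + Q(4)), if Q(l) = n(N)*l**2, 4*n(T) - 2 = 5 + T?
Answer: -10864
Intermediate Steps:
N = -1/2 (N = -2*1/4 = -1/2 ≈ -0.50000)
n(T) = 7/4 + T/4 (n(T) = 1/2 + (5 + T)/4 = 1/2 + (5/4 + T/4) = 7/4 + T/4)
Q(l) = 13*l**2/8 (Q(l) = (7/4 + (1/4)*(-1/2))*l**2 = (7/4 - 1/8)*l**2 = 13*l**2/8)
-97*(86 + Q(4)) = -97*(86 + (13/8)*4**2) = -97*(86 + (13/8)*16) = -97*(86 + 26) = -97*112 = -10864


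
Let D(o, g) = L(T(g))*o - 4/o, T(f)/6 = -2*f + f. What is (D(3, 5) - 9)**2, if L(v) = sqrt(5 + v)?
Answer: (31 - 45*I)**2/9 ≈ -118.22 - 310.0*I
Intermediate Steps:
T(f) = -6*f (T(f) = 6*(-2*f + f) = 6*(-f) = -6*f)
D(o, g) = -4/o + o*sqrt(5 - 6*g) (D(o, g) = sqrt(5 - 6*g)*o - 4/o = o*sqrt(5 - 6*g) - 4/o = -4/o + o*sqrt(5 - 6*g))
(D(3, 5) - 9)**2 = ((-4/3 + 3*sqrt(5 - 6*5)) - 9)**2 = ((-4*1/3 + 3*sqrt(5 - 30)) - 9)**2 = ((-4/3 + 3*sqrt(-25)) - 9)**2 = ((-4/3 + 3*(5*I)) - 9)**2 = ((-4/3 + 15*I) - 9)**2 = (-31/3 + 15*I)**2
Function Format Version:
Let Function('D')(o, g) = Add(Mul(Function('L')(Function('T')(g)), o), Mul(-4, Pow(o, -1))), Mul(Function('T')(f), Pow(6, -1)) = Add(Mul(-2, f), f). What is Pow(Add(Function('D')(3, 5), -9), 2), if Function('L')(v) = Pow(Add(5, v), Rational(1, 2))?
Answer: Mul(Rational(1, 9), Pow(Add(31, Mul(-45, I)), 2)) ≈ Add(-118.22, Mul(-310.00, I))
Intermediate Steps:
Function('T')(f) = Mul(-6, f) (Function('T')(f) = Mul(6, Add(Mul(-2, f), f)) = Mul(6, Mul(-1, f)) = Mul(-6, f))
Function('D')(o, g) = Add(Mul(-4, Pow(o, -1)), Mul(o, Pow(Add(5, Mul(-6, g)), Rational(1, 2)))) (Function('D')(o, g) = Add(Mul(Pow(Add(5, Mul(-6, g)), Rational(1, 2)), o), Mul(-4, Pow(o, -1))) = Add(Mul(o, Pow(Add(5, Mul(-6, g)), Rational(1, 2))), Mul(-4, Pow(o, -1))) = Add(Mul(-4, Pow(o, -1)), Mul(o, Pow(Add(5, Mul(-6, g)), Rational(1, 2)))))
Pow(Add(Function('D')(3, 5), -9), 2) = Pow(Add(Add(Mul(-4, Pow(3, -1)), Mul(3, Pow(Add(5, Mul(-6, 5)), Rational(1, 2)))), -9), 2) = Pow(Add(Add(Mul(-4, Rational(1, 3)), Mul(3, Pow(Add(5, -30), Rational(1, 2)))), -9), 2) = Pow(Add(Add(Rational(-4, 3), Mul(3, Pow(-25, Rational(1, 2)))), -9), 2) = Pow(Add(Add(Rational(-4, 3), Mul(3, Mul(5, I))), -9), 2) = Pow(Add(Add(Rational(-4, 3), Mul(15, I)), -9), 2) = Pow(Add(Rational(-31, 3), Mul(15, I)), 2)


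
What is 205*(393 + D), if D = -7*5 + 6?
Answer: 74620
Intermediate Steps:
D = -29 (D = -35 + 6 = -29)
205*(393 + D) = 205*(393 - 29) = 205*364 = 74620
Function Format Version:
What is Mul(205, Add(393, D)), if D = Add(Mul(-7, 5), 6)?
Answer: 74620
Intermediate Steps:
D = -29 (D = Add(-35, 6) = -29)
Mul(205, Add(393, D)) = Mul(205, Add(393, -29)) = Mul(205, 364) = 74620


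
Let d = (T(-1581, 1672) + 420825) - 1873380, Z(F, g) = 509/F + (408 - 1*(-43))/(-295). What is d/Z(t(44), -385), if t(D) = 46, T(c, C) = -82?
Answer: -19712284090/129409 ≈ -1.5233e+5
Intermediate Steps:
Z(F, g) = -451/295 + 509/F (Z(F, g) = 509/F + (408 + 43)*(-1/295) = 509/F + 451*(-1/295) = 509/F - 451/295 = -451/295 + 509/F)
d = -1452637 (d = (-82 + 420825) - 1873380 = 420743 - 1873380 = -1452637)
d/Z(t(44), -385) = -1452637/(-451/295 + 509/46) = -1452637/129409/13570 = -1452637*13570/129409 = -19712284090/129409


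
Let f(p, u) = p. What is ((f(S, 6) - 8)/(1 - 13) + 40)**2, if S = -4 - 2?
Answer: 61009/36 ≈ 1694.7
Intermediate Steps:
S = -6
((f(S, 6) - 8)/(1 - 13) + 40)**2 = ((-6 - 8)/(1 - 13) + 40)**2 = (-14/(-12) + 40)**2 = (-14*(-1/12) + 40)**2 = (7/6 + 40)**2 = (247/6)**2 = 61009/36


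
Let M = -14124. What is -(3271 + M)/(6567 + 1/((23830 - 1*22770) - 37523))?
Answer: 395732939/239452520 ≈ 1.6527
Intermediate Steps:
-(3271 + M)/(6567 + 1/((23830 - 1*22770) - 37523)) = -(3271 - 14124)/(6567 + 1/((23830 - 1*22770) - 37523)) = -(-10853)/(6567 + 1/((23830 - 22770) - 37523)) = -(-10853)/(6567 + 1/(1060 - 37523)) = -(-10853)/(6567 + 1/(-36463)) = -(-10853)/(6567 - 1/36463) = -(-10853)/239452520/36463 = -(-10853)*36463/239452520 = -1*(-395732939/239452520) = 395732939/239452520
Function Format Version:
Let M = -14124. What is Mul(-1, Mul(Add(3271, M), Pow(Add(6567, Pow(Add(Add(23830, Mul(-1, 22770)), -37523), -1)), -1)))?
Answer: Rational(395732939, 239452520) ≈ 1.6527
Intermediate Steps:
Mul(-1, Mul(Add(3271, M), Pow(Add(6567, Pow(Add(Add(23830, Mul(-1, 22770)), -37523), -1)), -1))) = Mul(-1, Mul(Add(3271, -14124), Pow(Add(6567, Pow(Add(Add(23830, Mul(-1, 22770)), -37523), -1)), -1))) = Mul(-1, Mul(-10853, Pow(Add(6567, Pow(Add(Add(23830, -22770), -37523), -1)), -1))) = Mul(-1, Mul(-10853, Pow(Add(6567, Pow(Add(1060, -37523), -1)), -1))) = Mul(-1, Mul(-10853, Pow(Add(6567, Pow(-36463, -1)), -1))) = Mul(-1, Mul(-10853, Pow(Add(6567, Rational(-1, 36463)), -1))) = Mul(-1, Mul(-10853, Pow(Rational(239452520, 36463), -1))) = Mul(-1, Mul(-10853, Rational(36463, 239452520))) = Mul(-1, Rational(-395732939, 239452520)) = Rational(395732939, 239452520)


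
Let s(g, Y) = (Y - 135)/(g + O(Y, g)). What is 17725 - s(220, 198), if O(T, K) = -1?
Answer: 1293904/73 ≈ 17725.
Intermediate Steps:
s(g, Y) = (-135 + Y)/(-1 + g) (s(g, Y) = (Y - 135)/(g - 1) = (-135 + Y)/(-1 + g))
17725 - s(220, 198) = 17725 - (-135 + 198)/(-1 + 220) = 17725 - 63/219 = 17725 - 1*21/73 = 17725 - 21/73 = 1293904/73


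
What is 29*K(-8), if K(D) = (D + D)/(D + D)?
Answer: 29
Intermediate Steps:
K(D) = 1 (K(D) = (2*D)/((2*D)) = (2*D)*(1/(2*D)) = 1)
29*K(-8) = 29*1 = 29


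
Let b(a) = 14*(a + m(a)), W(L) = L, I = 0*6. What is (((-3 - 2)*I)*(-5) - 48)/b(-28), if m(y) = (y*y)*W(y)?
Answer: 6/38465 ≈ 0.00015599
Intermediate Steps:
I = 0
m(y) = y³ (m(y) = (y*y)*y = y²*y = y³)
b(a) = 14*a + 14*a³ (b(a) = 14*(a + a³) = 14*a + 14*a³)
(((-3 - 2)*I)*(-5) - 48)/b(-28) = (((-3 - 2)*0)*(-5) - 48)/((14*(-28)*(1 + (-28)²))) = (-5*0*(-5) - 48)/((14*(-28)*(1 + 784))) = (0*(-5) - 48)/((14*(-28)*785)) = (0 - 48)/(-307720) = -48*(-1/307720) = 6/38465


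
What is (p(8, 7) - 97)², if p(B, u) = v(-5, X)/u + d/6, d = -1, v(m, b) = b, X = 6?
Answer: 16362025/1764 ≈ 9275.5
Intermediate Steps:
p(B, u) = -⅙ + 6/u (p(B, u) = 6/u - 1/6 = 6/u - 1*⅙ = 6/u - ⅙ = -⅙ + 6/u)
(p(8, 7) - 97)² = ((⅙)*(36 - 1*7)/7 - 97)² = ((⅙)*(⅐)*(36 - 7) - 97)² = ((⅙)*(⅐)*29 - 97)² = (29/42 - 97)² = (-4045/42)² = 16362025/1764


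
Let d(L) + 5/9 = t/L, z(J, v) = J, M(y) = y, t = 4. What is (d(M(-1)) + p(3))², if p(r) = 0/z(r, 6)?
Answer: 1681/81 ≈ 20.753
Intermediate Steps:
d(L) = -5/9 + 4/L
p(r) = 0 (p(r) = 0/r = 0)
(d(M(-1)) + p(3))² = ((-5/9 + 4/(-1)) + 0)² = ((-5/9 + 4*(-1)) + 0)² = ((-5/9 - 4) + 0)² = (-41/9 + 0)² = (-41/9)² = 1681/81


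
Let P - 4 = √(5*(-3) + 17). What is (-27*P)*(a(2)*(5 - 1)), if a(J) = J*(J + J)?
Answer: -3456 - 864*√2 ≈ -4677.9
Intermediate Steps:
a(J) = 2*J² (a(J) = J*(2*J) = 2*J²)
P = 4 + √2 (P = 4 + √(5*(-3) + 17) = 4 + √(-15 + 17) = 4 + √2 ≈ 5.4142)
(-27*P)*(a(2)*(5 - 1)) = (-27*(4 + √2))*((2*2²)*(5 - 1)) = (-108 - 27*√2)*((2*4)*4) = (-108 - 27*√2)*(8*4) = (-108 - 27*√2)*32 = -3456 - 864*√2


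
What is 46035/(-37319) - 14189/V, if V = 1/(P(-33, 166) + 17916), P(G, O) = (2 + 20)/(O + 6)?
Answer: -815876443781027/3209434 ≈ -2.5421e+8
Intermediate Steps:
P(G, O) = 22/(6 + O)
V = 86/1540787 (V = 1/(22/(6 + 166) + 17916) = 1/(22/172 + 17916) = 1/(22*(1/172) + 17916) = 1/(11/86 + 17916) = 1/(1540787/86) = 86/1540787 ≈ 5.5816e-5)
46035/(-37319) - 14189/V = 46035/(-37319) - 14189/86/1540787 = 46035*(-1/37319) - 14189*1540787/86 = -46035/37319 - 21862226743/86 = -815876443781027/3209434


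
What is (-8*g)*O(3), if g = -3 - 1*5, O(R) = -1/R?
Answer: -64/3 ≈ -21.333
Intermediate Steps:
g = -8 (g = -3 - 5 = -8)
(-8*g)*O(3) = (-8*(-8))*(-1/3) = 64*(-1*⅓) = 64*(-⅓) = -64/3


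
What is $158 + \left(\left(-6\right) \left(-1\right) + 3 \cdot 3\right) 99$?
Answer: $1643$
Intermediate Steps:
$158 + \left(\left(-6\right) \left(-1\right) + 3 \cdot 3\right) 99 = 158 + \left(6 + 9\right) 99 = 158 + 15 \cdot 99 = 158 + 1485 = 1643$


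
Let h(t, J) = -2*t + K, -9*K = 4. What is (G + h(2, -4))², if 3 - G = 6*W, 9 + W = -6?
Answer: 635209/81 ≈ 7842.1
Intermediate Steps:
K = -4/9 (K = -⅑*4 = -4/9 ≈ -0.44444)
W = -15 (W = -9 - 6 = -15)
h(t, J) = -4/9 - 2*t (h(t, J) = -2*t - 4/9 = -4/9 - 2*t)
G = 93 (G = 3 - 6*(-15) = 3 - 1*(-90) = 3 + 90 = 93)
(G + h(2, -4))² = (93 + (-4/9 - 2*2))² = (93 + (-4/9 - 4))² = (93 - 40/9)² = (797/9)² = 635209/81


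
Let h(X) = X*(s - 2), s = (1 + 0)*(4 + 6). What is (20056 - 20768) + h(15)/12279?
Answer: -2914176/4093 ≈ -711.99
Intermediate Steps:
s = 10 (s = 1*10 = 10)
h(X) = 8*X (h(X) = X*(10 - 2) = X*8 = 8*X)
(20056 - 20768) + h(15)/12279 = (20056 - 20768) + (8*15)/12279 = -712 + 120*(1/12279) = -712 + 40/4093 = -2914176/4093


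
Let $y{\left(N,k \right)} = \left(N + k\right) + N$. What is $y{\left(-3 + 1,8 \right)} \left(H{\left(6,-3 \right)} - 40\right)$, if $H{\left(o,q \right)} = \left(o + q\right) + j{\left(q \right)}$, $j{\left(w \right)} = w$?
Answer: $-160$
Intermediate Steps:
$H{\left(o,q \right)} = o + 2 q$ ($H{\left(o,q \right)} = \left(o + q\right) + q = o + 2 q$)
$y{\left(N,k \right)} = k + 2 N$
$y{\left(-3 + 1,8 \right)} \left(H{\left(6,-3 \right)} - 40\right) = \left(8 + 2 \left(-3 + 1\right)\right) \left(\left(6 + 2 \left(-3\right)\right) - 40\right) = \left(8 + 2 \left(-2\right)\right) \left(\left(6 - 6\right) - 40\right) = \left(8 - 4\right) \left(0 - 40\right) = 4 \left(-40\right) = -160$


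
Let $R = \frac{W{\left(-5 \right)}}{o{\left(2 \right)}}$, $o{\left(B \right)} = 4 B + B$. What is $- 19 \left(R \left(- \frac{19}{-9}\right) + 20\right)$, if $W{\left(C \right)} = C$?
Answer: $- \frac{6479}{18} \approx -359.94$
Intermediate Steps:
$o{\left(B \right)} = 5 B$
$R = - \frac{1}{2}$ ($R = - \frac{5}{5 \cdot 2} = - \frac{5}{10} = \left(-5\right) \frac{1}{10} = - \frac{1}{2} \approx -0.5$)
$- 19 \left(R \left(- \frac{19}{-9}\right) + 20\right) = - 19 \left(- \frac{\left(-19\right) \frac{1}{-9}}{2} + 20\right) = - 19 \left(- \frac{\left(-19\right) \left(- \frac{1}{9}\right)}{2} + 20\right) = - 19 \left(\left(- \frac{1}{2}\right) \frac{19}{9} + 20\right) = - 19 \left(- \frac{19}{18} + 20\right) = \left(-19\right) \frac{341}{18} = - \frac{6479}{18}$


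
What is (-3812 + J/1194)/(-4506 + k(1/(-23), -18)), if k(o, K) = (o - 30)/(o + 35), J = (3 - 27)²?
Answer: 87118224/103011355 ≈ 0.84571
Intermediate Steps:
J = 576 (J = (-24)² = 576)
k(o, K) = (-30 + o)/(35 + o)
(-3812 + J/1194)/(-4506 + k(1/(-23), -18)) = (-3812 + 576/1194)/(-4506 + (-30 + 1/(-23))/(35 + 1/(-23))) = (-3812 + 576*(1/1194))/(-4506 + (-30 - 1/23)/(35 - 1/23)) = (-3812 + 96/199)/(-4506 - 691/23/(804/23)) = -758492/(199*(-4506 + (23/804)*(-691/23))) = -758492/(199*(-4506 - 691/804)) = -758492/(199*(-3623515/804)) = -758492/199*(-804/3623515) = 87118224/103011355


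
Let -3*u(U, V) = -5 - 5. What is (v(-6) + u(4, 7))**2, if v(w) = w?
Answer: 64/9 ≈ 7.1111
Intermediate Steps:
u(U, V) = 10/3 (u(U, V) = -(-5 - 5)/3 = -1/3*(-10) = 10/3)
(v(-6) + u(4, 7))**2 = (-6 + 10/3)**2 = (-8/3)**2 = 64/9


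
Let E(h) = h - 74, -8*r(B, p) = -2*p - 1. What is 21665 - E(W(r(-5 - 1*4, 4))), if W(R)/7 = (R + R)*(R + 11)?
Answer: 689537/32 ≈ 21548.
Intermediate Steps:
r(B, p) = ⅛ + p/4 (r(B, p) = -(-2*p - 1)/8 = -(-1 - 2*p)/8 = ⅛ + p/4)
W(R) = 14*R*(11 + R) (W(R) = 7*((R + R)*(R + 11)) = 7*((2*R)*(11 + R)) = 7*(2*R*(11 + R)) = 14*R*(11 + R))
E(h) = -74 + h
21665 - E(W(r(-5 - 1*4, 4))) = 21665 - (-74 + 14*(⅛ + (¼)*4)*(11 + (⅛ + (¼)*4))) = 21665 - (-74 + 14*(⅛ + 1)*(11 + (⅛ + 1))) = 21665 - (-74 + 14*(9/8)*(11 + 9/8)) = 21665 - (-74 + 14*(9/8)*(97/8)) = 21665 - (-74 + 6111/32) = 21665 - 1*3743/32 = 21665 - 3743/32 = 689537/32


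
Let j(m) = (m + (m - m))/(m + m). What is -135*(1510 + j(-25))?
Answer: -407835/2 ≈ -2.0392e+5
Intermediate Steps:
j(m) = ½ (j(m) = (m + 0)/((2*m)) = m*(1/(2*m)) = ½)
-135*(1510 + j(-25)) = -135*(1510 + ½) = -135*3021/2 = -407835/2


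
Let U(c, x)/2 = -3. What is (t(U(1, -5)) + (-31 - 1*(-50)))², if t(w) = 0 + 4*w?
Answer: 25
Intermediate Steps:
U(c, x) = -6 (U(c, x) = 2*(-3) = -6)
t(w) = 4*w
(t(U(1, -5)) + (-31 - 1*(-50)))² = (4*(-6) + (-31 - 1*(-50)))² = (-24 + (-31 + 50))² = (-24 + 19)² = (-5)² = 25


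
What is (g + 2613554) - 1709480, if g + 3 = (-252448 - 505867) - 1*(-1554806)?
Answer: 1700562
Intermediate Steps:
g = 796488 (g = -3 + ((-252448 - 505867) - 1*(-1554806)) = -3 + (-758315 + 1554806) = -3 + 796491 = 796488)
(g + 2613554) - 1709480 = (796488 + 2613554) - 1709480 = 3410042 - 1709480 = 1700562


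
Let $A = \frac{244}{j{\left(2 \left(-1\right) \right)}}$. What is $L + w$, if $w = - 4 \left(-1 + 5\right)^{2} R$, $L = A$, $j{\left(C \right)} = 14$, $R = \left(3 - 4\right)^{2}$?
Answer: $- \frac{326}{7} \approx -46.571$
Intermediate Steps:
$R = 1$ ($R = \left(-1\right)^{2} = 1$)
$A = \frac{122}{7}$ ($A = \frac{244}{14} = 244 \cdot \frac{1}{14} = \frac{122}{7} \approx 17.429$)
$L = \frac{122}{7} \approx 17.429$
$w = -64$ ($w = - 4 \left(-1 + 5\right)^{2} \cdot 1 = - 4 \cdot 4^{2} \cdot 1 = \left(-4\right) 16 \cdot 1 = \left(-64\right) 1 = -64$)
$L + w = \frac{122}{7} - 64 = - \frac{326}{7}$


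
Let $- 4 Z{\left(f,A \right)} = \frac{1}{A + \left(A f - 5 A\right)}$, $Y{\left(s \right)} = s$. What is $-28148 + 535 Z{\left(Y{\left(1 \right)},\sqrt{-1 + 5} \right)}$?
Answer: $- \frac{675017}{24} \approx -28126.0$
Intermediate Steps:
$Z{\left(f,A \right)} = - \frac{1}{4 \left(- 4 A + A f\right)}$ ($Z{\left(f,A \right)} = - \frac{1}{4 \left(A + \left(A f - 5 A\right)\right)} = - \frac{1}{4 \left(A + \left(- 5 A + A f\right)\right)} = - \frac{1}{4 \left(- 4 A + A f\right)}$)
$-28148 + 535 Z{\left(Y{\left(1 \right)},\sqrt{-1 + 5} \right)} = -28148 + 535 \left(- \frac{1}{4 \sqrt{-1 + 5} \left(-4 + 1\right)}\right) = -28148 + 535 \left(- \frac{1}{4 \sqrt{4} \left(-3\right)}\right) = -28148 + 535 \left(\left(- \frac{1}{4}\right) \frac{1}{2} \left(- \frac{1}{3}\right)\right) = -28148 + 535 \cdot \frac{1}{24} = -28148 + \frac{535}{24} = - \frac{675017}{24}$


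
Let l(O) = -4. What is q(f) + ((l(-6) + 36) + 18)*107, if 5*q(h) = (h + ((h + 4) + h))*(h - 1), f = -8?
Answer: 5386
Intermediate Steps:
q(h) = (-1 + h)*(4 + 3*h)/5 (q(h) = ((h + ((h + 4) + h))*(h - 1))/5 = ((h + ((4 + h) + h))*(-1 + h))/5 = ((h + (4 + 2*h))*(-1 + h))/5 = ((4 + 3*h)*(-1 + h))/5 = ((-1 + h)*(4 + 3*h))/5 = (-1 + h)*(4 + 3*h)/5)
q(f) + ((l(-6) + 36) + 18)*107 = (-4/5 + (1/5)*(-8) + (3/5)*(-8)**2) + ((-4 + 36) + 18)*107 = (-4/5 - 8/5 + (3/5)*64) + (32 + 18)*107 = (-4/5 - 8/5 + 192/5) + 50*107 = 36 + 5350 = 5386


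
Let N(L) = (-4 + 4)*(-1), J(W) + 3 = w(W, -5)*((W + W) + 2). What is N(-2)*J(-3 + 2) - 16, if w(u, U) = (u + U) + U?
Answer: -16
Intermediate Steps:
w(u, U) = u + 2*U (w(u, U) = (U + u) + U = u + 2*U)
J(W) = -3 + (-10 + W)*(2 + 2*W) (J(W) = -3 + (W + 2*(-5))*((W + W) + 2) = -3 + (W - 10)*(2*W + 2) = -3 + (-10 + W)*(2 + 2*W))
N(L) = 0 (N(L) = 0*(-1) = 0)
N(-2)*J(-3 + 2) - 16 = 0*(-23 - 18*(-3 + 2) + 2*(-3 + 2)²) - 16 = 0*(-23 - 18*(-1) + 2*(-1)²) - 16 = 0*(-23 + 18 + 2*1) - 16 = 0*(-23 + 18 + 2) - 16 = 0*(-3) - 16 = 0 - 16 = -16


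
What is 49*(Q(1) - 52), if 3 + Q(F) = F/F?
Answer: -2646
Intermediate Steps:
Q(F) = -2 (Q(F) = -3 + F/F = -3 + 1 = -2)
49*(Q(1) - 52) = 49*(-2 - 52) = 49*(-54) = -2646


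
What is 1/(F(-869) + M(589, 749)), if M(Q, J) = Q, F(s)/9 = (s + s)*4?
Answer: -1/61979 ≈ -1.6134e-5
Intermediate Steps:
F(s) = 72*s (F(s) = 9*((s + s)*4) = 9*((2*s)*4) = 9*(8*s) = 72*s)
1/(F(-869) + M(589, 749)) = 1/(72*(-869) + 589) = 1/(-62568 + 589) = 1/(-61979) = -1/61979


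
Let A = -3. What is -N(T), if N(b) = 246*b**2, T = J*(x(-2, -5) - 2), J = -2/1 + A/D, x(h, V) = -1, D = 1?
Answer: -55350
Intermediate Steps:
J = -5 (J = -2/1 - 3/1 = -2*1 - 3*1 = -2 - 3 = -5)
T = 15 (T = -5*(-1 - 2) = -5*(-3) = 15)
-N(T) = -246*15**2 = -246*225 = -1*55350 = -55350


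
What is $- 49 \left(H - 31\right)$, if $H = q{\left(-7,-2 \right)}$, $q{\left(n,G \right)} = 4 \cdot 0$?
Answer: $1519$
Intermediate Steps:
$q{\left(n,G \right)} = 0$
$H = 0$
$- 49 \left(H - 31\right) = - 49 \left(0 - 31\right) = \left(-49\right) \left(-31\right) = 1519$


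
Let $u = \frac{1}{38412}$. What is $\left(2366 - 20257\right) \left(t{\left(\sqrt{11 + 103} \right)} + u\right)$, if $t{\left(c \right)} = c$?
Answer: $- \frac{17891}{38412} - 17891 \sqrt{114} \approx -1.9102 \cdot 10^{5}$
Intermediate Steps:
$u = \frac{1}{38412} \approx 2.6034 \cdot 10^{-5}$
$\left(2366 - 20257\right) \left(t{\left(\sqrt{11 + 103} \right)} + u\right) = \left(2366 - 20257\right) \left(\sqrt{11 + 103} + \frac{1}{38412}\right) = - 17891 \left(\sqrt{114} + \frac{1}{38412}\right) = - 17891 \left(\frac{1}{38412} + \sqrt{114}\right) = - \frac{17891}{38412} - 17891 \sqrt{114}$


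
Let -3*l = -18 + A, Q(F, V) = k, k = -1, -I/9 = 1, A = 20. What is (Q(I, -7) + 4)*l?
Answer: -2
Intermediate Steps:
I = -9 (I = -9*1 = -9)
Q(F, V) = -1
l = -2/3 (l = -(-18 + 20)/3 = -1/3*2 = -2/3 ≈ -0.66667)
(Q(I, -7) + 4)*l = (-1 + 4)*(-2/3) = 3*(-2/3) = -2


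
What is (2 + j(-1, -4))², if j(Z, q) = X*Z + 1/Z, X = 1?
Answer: 0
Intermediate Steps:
j(Z, q) = Z + 1/Z (j(Z, q) = 1*Z + 1/Z = Z + 1/Z)
(2 + j(-1, -4))² = (2 + (-1 + 1/(-1)))² = (2 + (-1 - 1))² = (2 - 2)² = 0² = 0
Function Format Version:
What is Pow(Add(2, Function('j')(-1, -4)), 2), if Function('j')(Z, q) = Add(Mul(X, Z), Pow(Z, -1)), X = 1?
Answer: 0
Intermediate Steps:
Function('j')(Z, q) = Add(Z, Pow(Z, -1)) (Function('j')(Z, q) = Add(Mul(1, Z), Pow(Z, -1)) = Add(Z, Pow(Z, -1)))
Pow(Add(2, Function('j')(-1, -4)), 2) = Pow(Add(2, Add(-1, Pow(-1, -1))), 2) = Pow(Add(2, Add(-1, -1)), 2) = Pow(Add(2, -2), 2) = Pow(0, 2) = 0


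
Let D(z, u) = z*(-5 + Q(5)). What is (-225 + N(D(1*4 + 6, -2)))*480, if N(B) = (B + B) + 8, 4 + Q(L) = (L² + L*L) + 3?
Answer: 318240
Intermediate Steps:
Q(L) = -1 + 2*L² (Q(L) = -4 + ((L² + L*L) + 3) = -4 + ((L² + L²) + 3) = -4 + (2*L² + 3) = -4 + (3 + 2*L²) = -1 + 2*L²)
D(z, u) = 44*z (D(z, u) = z*(-5 + (-1 + 2*5²)) = z*(-5 + (-1 + 2*25)) = z*(-5 + (-1 + 50)) = z*(-5 + 49) = z*44 = 44*z)
N(B) = 8 + 2*B (N(B) = 2*B + 8 = 8 + 2*B)
(-225 + N(D(1*4 + 6, -2)))*480 = (-225 + (8 + 2*(44*(1*4 + 6))))*480 = (-225 + (8 + 2*(44*(4 + 6))))*480 = (-225 + (8 + 2*(44*10)))*480 = (-225 + (8 + 2*440))*480 = (-225 + (8 + 880))*480 = (-225 + 888)*480 = 663*480 = 318240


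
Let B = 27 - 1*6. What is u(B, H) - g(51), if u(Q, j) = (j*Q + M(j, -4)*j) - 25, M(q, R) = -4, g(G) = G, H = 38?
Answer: 570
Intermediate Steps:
B = 21 (B = 27 - 6 = 21)
u(Q, j) = -25 - 4*j + Q*j (u(Q, j) = (j*Q - 4*j) - 25 = (Q*j - 4*j) - 25 = (-4*j + Q*j) - 25 = -25 - 4*j + Q*j)
u(B, H) - g(51) = (-25 - 4*38 + 21*38) - 1*51 = (-25 - 152 + 798) - 51 = 621 - 51 = 570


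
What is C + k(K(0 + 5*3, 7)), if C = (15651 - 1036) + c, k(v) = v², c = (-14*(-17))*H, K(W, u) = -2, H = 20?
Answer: 19379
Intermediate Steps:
c = 4760 (c = -14*(-17)*20 = 238*20 = 4760)
C = 19375 (C = (15651 - 1036) + 4760 = 14615 + 4760 = 19375)
C + k(K(0 + 5*3, 7)) = 19375 + (-2)² = 19375 + 4 = 19379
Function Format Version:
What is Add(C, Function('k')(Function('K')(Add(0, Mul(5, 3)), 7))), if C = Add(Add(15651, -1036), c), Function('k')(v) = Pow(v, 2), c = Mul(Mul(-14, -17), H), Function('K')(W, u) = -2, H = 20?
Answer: 19379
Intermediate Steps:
c = 4760 (c = Mul(Mul(-14, -17), 20) = Mul(238, 20) = 4760)
C = 19375 (C = Add(Add(15651, -1036), 4760) = Add(14615, 4760) = 19375)
Add(C, Function('k')(Function('K')(Add(0, Mul(5, 3)), 7))) = Add(19375, Pow(-2, 2)) = Add(19375, 4) = 19379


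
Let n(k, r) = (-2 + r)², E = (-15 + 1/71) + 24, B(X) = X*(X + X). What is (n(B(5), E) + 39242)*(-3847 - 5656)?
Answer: -1882229997778/5041 ≈ -3.7338e+8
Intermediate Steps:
B(X) = 2*X² (B(X) = X*(2*X) = 2*X²)
E = 640/71 (E = (-15 + 1/71) + 24 = -1064/71 + 24 = 640/71 ≈ 9.0141)
(n(B(5), E) + 39242)*(-3847 - 5656) = ((-2 + 640/71)² + 39242)*(-3847 - 5656) = ((498/71)² + 39242)*(-9503) = (248004/5041 + 39242)*(-9503) = (198066926/5041)*(-9503) = -1882229997778/5041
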